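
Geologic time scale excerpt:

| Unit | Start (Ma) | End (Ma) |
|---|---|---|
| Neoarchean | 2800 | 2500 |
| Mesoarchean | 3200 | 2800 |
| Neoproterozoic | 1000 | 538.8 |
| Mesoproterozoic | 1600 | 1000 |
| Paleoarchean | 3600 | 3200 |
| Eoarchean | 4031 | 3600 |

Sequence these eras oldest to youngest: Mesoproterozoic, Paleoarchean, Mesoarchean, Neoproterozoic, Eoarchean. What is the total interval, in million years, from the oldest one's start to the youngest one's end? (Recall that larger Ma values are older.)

From the excerpt: Mesoproterozoic 1600–1000; Paleoarchean 3600–3200; Mesoarchean 3200–2800; Neoproterozoic 1000–538.8; Eoarchean 4031–3600 (Ma).
Larger Ma is earlier, so the oldest is Eoarchean and the youngest is Neoproterozoic; oldest to youngest: Eoarchean, Paleoarchean, Mesoarchean, Mesoproterozoic, Neoproterozoic.
Oldest start 4031 minus youngest end 538.8 gives 3492.2 Myr overall.

Eoarchean → Paleoarchean → Mesoarchean → Mesoproterozoic → Neoproterozoic; total span 3492.2 Myr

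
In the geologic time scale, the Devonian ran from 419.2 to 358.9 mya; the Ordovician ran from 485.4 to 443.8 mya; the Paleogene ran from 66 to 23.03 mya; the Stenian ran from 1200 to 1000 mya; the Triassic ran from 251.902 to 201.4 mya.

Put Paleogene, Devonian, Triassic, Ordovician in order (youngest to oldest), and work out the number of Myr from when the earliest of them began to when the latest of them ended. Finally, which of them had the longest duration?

Paleogene → Triassic → Devonian → Ordovician; total span 462.37 Myr; longest is Devonian

Start ages (Ma): Ordovician 485.4, Devonian 419.2, Triassic 251.902, Paleogene 66.
Ordered youngest to oldest: Paleogene, Triassic, Devonian, Ordovician.
Span = 485.4 − 23.03 = 462.37 Myr.
Durations: Triassic 50.502, Paleogene 42.97, Devonian 60.3, Ordovician 41.6 → longest is Devonian (60.3 Myr).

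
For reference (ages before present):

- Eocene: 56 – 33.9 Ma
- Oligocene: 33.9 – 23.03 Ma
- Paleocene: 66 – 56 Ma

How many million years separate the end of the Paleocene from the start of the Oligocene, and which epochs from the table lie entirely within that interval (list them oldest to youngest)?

The Paleocene closes at 56 Ma and the Oligocene opens at 33.9 Ma, so the interval is 56 − 33.9 = 22.1 Myr.
An epoch fits inside if it starts at or after 56 Ma and ends at or before 33.9 Ma; oldest first that gives Eocene.

22.1 million years; Eocene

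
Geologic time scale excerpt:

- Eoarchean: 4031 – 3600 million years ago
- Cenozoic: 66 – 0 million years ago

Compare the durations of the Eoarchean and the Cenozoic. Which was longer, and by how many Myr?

Eoarchean, by 365 million years

Eoarchean: 4031 − 3600 = 431 Myr.
Cenozoic: 66 − 0 = 66 Myr.
Difference: 431 − 66 = 365 Myr, so the Eoarchean was longer.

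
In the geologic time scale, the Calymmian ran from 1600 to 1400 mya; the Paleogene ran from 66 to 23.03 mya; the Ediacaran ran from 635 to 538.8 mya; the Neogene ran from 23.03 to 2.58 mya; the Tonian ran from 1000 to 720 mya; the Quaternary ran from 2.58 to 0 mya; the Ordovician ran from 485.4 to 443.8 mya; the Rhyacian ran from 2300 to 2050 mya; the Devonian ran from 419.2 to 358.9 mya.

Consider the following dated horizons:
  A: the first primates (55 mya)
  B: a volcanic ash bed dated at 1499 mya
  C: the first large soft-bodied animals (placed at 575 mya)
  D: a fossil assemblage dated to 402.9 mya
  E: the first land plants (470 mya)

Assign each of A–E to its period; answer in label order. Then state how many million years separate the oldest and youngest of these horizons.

A — Paleogene; B — Calymmian; C — Ediacaran; D — Devonian; E — Ordovician; span 1444 million years

A: 55 Ma lies in 66–23.03 Ma, so Paleogene.
B: 1499 Ma lies in 1600–1400 Ma, so Calymmian.
C: 575 Ma lies in 635–538.8 Ma, so Ediacaran.
D: 402.9 Ma lies in 419.2–358.9 Ma, so Devonian.
E: 470 Ma lies in 485.4–443.8 Ma, so Ordovician.
Oldest = 1499 Ma, youngest = 55 Ma → span 1444 Myr.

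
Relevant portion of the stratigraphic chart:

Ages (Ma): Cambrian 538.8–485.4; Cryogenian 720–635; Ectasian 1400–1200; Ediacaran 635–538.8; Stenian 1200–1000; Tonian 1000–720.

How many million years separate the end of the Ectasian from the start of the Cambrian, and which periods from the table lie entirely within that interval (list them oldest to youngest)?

End of Ectasian = 1200 Ma; start of Cambrian = 538.8 Ma.
Gap = 1200 − 538.8 = 661.2 Myr.
Periods wholly inside 1200–538.8 Ma: Stenian (1200–1000), Tonian (1000–720), Cryogenian (720–635), Ediacaran (635–538.8).

661.2 million years; Stenian, Tonian, Cryogenian, Ediacaran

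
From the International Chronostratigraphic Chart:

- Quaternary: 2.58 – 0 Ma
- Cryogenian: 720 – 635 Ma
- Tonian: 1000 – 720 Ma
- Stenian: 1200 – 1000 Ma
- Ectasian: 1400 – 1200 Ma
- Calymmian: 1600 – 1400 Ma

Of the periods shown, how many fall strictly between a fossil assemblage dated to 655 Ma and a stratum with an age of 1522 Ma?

3

The older date is 1522 Ma and the younger is 655 Ma.
Periods with start < 1522 and end > 655 Ma: Ectasian (1400–1200), Stenian (1200–1000), Tonian (1000–720).
That is 3 complete periods.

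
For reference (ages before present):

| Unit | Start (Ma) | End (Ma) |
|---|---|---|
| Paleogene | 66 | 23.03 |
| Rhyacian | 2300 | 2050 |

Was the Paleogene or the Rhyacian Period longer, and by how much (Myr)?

Rhyacian, by 207.03 million years

Paleogene: 66 − 23.03 = 42.97 Myr.
Rhyacian: 2300 − 2050 = 250 Myr.
Difference: 250 − 42.97 = 207.03 Myr, so the Rhyacian was longer.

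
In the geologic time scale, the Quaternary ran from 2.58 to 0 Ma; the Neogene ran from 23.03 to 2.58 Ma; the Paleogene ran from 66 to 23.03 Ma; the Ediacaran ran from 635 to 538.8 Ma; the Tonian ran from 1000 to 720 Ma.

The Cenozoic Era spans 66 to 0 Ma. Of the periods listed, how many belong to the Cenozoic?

Periods inside 66–0 Ma: Paleogene, Neogene, Quaternary — 3 in total.

3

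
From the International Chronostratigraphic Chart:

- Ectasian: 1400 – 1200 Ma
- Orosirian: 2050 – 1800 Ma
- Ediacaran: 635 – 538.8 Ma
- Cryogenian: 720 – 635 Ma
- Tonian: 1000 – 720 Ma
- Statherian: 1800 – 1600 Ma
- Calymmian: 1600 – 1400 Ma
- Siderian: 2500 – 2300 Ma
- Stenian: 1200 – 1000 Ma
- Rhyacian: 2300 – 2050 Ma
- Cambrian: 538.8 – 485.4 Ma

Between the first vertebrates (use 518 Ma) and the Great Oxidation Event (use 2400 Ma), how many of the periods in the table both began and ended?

2400 Ma sits inside the Siderian (2500–2300) and 518 Ma inside the Cambrian (538.8–485.4); neither of those is wholly between the two dates.
The listed periods lying completely between them are Rhyacian, Orosirian, Statherian, Calymmian, Ectasian, Stenian, Tonian, Cryogenian, Ediacaran — 9 in all.

9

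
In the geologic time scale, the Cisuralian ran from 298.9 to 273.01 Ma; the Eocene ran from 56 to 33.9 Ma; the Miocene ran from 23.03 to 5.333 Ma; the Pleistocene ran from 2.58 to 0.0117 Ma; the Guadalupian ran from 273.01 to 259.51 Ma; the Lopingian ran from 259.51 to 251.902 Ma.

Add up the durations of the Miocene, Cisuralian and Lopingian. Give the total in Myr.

Duration is start − end for each: (23.03 − 5.333) + (298.9 − 273.01) + (259.51 − 251.902).
That is 17.697 + 25.89 + 7.608, which totals 51.195 million years.

51.195 million years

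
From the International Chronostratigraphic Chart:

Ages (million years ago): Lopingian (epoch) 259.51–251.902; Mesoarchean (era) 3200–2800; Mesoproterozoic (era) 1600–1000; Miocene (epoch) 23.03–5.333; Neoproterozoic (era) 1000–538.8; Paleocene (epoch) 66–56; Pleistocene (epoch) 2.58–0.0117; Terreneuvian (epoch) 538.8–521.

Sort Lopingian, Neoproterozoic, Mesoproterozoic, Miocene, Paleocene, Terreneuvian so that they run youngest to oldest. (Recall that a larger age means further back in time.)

Read off each span (Ma): Lopingian 259.51–251.902; Neoproterozoic 1000–538.8; Mesoproterozoic 1600–1000; Miocene 23.03–5.333; Paleocene 66–56; Terreneuvian 538.8–521.
Larger Ma is older, so oldest→youngest is Mesoproterozoic, Neoproterozoic, Terreneuvian, Lopingian, Paleocene, Miocene; reverse it for youngest→oldest.

Miocene, Paleocene, Lopingian, Terreneuvian, Neoproterozoic, Mesoproterozoic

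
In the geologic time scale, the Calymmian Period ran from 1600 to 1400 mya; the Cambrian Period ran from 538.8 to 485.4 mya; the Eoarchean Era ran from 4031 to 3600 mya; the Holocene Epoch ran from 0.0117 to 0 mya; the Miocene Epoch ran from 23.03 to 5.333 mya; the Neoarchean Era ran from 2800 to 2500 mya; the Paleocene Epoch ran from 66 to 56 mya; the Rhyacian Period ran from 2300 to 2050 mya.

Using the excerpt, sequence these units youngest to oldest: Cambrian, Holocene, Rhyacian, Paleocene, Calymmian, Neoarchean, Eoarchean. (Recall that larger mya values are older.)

The oldest of these is Eoarchean (starts 4031 Ma) and the youngest is Holocene (ends 0 Ma).
In between, by decreasing start age: Neoarchean (2800), Rhyacian (2300), Calymmian (1600), Cambrian (538.8), Paleocene (66).
Listing youngest first means reversing that sequence.

Holocene, then Paleocene, then Cambrian, then Calymmian, then Rhyacian, then Neoarchean, then Eoarchean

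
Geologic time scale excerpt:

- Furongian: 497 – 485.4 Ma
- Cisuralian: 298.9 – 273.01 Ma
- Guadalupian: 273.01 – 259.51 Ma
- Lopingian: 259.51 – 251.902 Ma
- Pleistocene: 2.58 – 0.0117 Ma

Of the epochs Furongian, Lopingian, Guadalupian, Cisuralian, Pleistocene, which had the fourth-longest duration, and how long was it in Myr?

Durations: Furongian 11.6; Lopingian 7.608; Guadalupian 13.5; Cisuralian 25.89; Pleistocene 2.5683 Myr.
Sorted longest-first: Cisuralian (25.89), Guadalupian (13.5), Furongian (11.6), Lopingian (7.608), Pleistocene (2.5683).
The fourth longest is Lopingian at 7.608 Myr.

Lopingian, 7.608 million years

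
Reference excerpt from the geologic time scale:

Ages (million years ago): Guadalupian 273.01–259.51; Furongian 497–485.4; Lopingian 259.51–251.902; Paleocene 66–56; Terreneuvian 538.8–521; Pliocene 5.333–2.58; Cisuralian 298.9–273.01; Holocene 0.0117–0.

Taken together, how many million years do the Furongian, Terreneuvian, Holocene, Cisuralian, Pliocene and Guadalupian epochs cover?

Each duration: Furongian = 11.6; Terreneuvian = 17.8; Holocene = 0.0117; Cisuralian = 25.89; Pliocene = 2.753; Guadalupian = 13.5.
Sum: 11.6 + 17.8 + 0.0117 + 25.89 + 2.753 + 13.5 = 71.5547 Myr.

71.5547 million years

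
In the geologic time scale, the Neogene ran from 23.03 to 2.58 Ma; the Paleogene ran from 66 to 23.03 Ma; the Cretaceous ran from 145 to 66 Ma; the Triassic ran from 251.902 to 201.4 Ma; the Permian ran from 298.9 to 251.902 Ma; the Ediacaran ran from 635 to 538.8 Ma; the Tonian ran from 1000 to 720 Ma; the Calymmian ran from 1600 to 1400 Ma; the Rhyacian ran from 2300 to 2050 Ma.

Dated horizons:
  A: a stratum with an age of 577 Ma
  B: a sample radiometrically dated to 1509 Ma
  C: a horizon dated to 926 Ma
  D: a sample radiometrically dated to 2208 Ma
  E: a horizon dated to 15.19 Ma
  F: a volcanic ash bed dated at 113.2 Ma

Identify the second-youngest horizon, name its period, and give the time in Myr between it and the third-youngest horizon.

Sorted youngest-first by Ma: E (15.19), F (113.2), A (577), C (926), B (1509), D (2208).
The second youngest is F at 113.2 Ma, which lies in 145–66 Ma: the Cretaceous.
The third youngest is A at 577 Ma; separation = |113.2 − 577| = 463.8 Myr.

F, in the Cretaceous; 463.8 million years to A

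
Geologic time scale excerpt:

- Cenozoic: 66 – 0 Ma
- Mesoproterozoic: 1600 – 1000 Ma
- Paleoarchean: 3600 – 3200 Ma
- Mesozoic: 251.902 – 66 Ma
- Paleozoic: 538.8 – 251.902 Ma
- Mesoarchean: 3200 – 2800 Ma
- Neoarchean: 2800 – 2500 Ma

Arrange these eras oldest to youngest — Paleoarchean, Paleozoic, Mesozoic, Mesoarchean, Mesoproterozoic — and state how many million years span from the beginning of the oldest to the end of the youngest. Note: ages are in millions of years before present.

From the excerpt: Paleoarchean 3600–3200; Paleozoic 538.8–251.902; Mesozoic 251.902–66; Mesoarchean 3200–2800; Mesoproterozoic 1600–1000 (Ma).
Larger Ma is earlier, so the oldest is Paleoarchean and the youngest is Mesozoic; oldest to youngest: Paleoarchean, Mesoarchean, Mesoproterozoic, Paleozoic, Mesozoic.
Oldest start 3600 minus youngest end 66 gives 3534 Myr overall.

Paleoarchean, Mesoarchean, Mesoproterozoic, Paleozoic, Mesozoic; total span 3534 Myr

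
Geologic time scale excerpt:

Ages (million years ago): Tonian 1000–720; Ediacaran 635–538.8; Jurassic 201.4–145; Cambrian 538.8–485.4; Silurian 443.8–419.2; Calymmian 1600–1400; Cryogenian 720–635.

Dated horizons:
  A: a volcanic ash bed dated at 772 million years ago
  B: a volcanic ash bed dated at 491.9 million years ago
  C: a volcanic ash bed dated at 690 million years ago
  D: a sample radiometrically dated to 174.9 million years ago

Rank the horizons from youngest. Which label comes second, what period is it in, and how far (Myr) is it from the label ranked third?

Sorted youngest-first by Ma: D (174.9), B (491.9), C (690), A (772).
The second youngest is B at 491.9 Ma, which lies in 538.8–485.4 Ma: the Cambrian.
The third youngest is C at 690 Ma; separation = |491.9 − 690| = 198.1 Myr.

B, in the Cambrian; 198.1 million years to C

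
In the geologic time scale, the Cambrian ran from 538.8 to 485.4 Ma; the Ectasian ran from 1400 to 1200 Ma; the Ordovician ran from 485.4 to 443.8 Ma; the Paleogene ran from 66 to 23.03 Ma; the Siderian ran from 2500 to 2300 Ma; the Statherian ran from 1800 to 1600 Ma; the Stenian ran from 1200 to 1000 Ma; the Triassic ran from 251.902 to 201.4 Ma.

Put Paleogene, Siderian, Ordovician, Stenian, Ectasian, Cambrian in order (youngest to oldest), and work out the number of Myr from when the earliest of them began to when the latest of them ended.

Start ages (Ma): Siderian 2500, Ectasian 1400, Stenian 1200, Cambrian 538.8, Ordovician 485.4, Paleogene 66.
Ordered youngest to oldest: Paleogene, Ordovician, Cambrian, Stenian, Ectasian, Siderian.
Span = 2500 − 23.03 = 2476.97 Myr.

Paleogene, Ordovician, Cambrian, Stenian, Ectasian, Siderian; total span 2476.97 Myr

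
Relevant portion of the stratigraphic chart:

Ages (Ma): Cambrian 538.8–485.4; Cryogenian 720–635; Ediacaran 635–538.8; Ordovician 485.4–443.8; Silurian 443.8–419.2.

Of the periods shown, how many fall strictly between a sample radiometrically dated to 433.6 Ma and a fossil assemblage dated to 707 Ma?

The older date is 707 Ma and the younger is 433.6 Ma.
Periods with start < 707 and end > 433.6 Ma: Ediacaran (635–538.8), Cambrian (538.8–485.4), Ordovician (485.4–443.8).
That is 3 complete periods.

3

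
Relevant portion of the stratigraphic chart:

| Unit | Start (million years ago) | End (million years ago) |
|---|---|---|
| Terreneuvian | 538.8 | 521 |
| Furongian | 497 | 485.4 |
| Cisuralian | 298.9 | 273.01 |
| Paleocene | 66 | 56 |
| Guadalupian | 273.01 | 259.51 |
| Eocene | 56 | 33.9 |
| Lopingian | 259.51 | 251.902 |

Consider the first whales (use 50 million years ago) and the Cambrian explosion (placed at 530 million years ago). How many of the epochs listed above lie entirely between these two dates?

530 Ma sits inside the Terreneuvian (538.8–521) and 50 Ma inside the Eocene (56–33.9); neither of those is wholly between the two dates.
The listed epochs lying completely between them are Furongian, Cisuralian, Guadalupian, Lopingian, Paleocene — 5 in all.

5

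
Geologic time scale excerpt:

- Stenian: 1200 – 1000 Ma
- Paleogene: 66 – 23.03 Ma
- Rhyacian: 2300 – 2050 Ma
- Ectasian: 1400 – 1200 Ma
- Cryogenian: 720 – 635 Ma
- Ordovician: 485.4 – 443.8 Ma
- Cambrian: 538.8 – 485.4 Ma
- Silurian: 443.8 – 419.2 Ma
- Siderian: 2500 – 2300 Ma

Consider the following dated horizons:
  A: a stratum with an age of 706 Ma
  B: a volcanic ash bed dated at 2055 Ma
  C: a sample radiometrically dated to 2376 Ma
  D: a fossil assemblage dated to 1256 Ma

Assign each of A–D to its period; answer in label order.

A — Cryogenian; B — Rhyacian; C — Siderian; D — Ectasian

Match each age against the start–end ranges in the excerpt: A = 706 Ma → Cryogenian (720–635); B = 2055 Ma → Rhyacian (2300–2050); C = 2376 Ma → Siderian (2500–2300); D = 1256 Ma → Ectasian (1400–1200).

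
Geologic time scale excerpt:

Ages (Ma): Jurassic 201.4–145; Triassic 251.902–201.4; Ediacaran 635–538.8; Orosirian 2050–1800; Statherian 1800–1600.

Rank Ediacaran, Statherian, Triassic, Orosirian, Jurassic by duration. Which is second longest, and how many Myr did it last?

Durations: Ediacaran 96.2; Statherian 200; Triassic 50.502; Orosirian 250; Jurassic 56.4 Myr.
Sorted longest-first: Orosirian (250), Statherian (200), Ediacaran (96.2), Jurassic (56.4), Triassic (50.502).
The second longest is Statherian at 200 Myr.

Statherian, 200 million years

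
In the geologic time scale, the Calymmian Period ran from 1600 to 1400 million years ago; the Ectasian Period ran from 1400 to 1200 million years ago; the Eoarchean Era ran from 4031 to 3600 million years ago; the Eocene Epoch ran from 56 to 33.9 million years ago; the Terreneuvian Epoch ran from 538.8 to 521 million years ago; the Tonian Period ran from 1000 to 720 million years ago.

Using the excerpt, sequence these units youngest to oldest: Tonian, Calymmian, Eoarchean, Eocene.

Eocene, Tonian, Calymmian, Eoarchean

Read off each span (Ma): Tonian 1000–720; Calymmian 1600–1400; Eoarchean 4031–3600; Eocene 56–33.9.
Larger Ma is older, so oldest→youngest is Eoarchean, Calymmian, Tonian, Eocene; reverse it for youngest→oldest.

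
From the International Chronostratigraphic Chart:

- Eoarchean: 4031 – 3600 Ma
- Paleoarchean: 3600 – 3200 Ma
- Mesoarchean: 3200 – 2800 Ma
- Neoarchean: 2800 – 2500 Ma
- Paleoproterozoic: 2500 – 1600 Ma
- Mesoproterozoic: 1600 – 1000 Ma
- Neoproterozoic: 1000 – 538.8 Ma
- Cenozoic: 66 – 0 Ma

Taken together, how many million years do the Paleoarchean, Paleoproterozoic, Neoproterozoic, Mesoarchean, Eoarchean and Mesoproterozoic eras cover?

3192.2 million years

Each duration: Paleoarchean = 400; Paleoproterozoic = 900; Neoproterozoic = 461.2; Mesoarchean = 400; Eoarchean = 431; Mesoproterozoic = 600.
Sum: 400 + 900 + 461.2 + 400 + 431 + 600 = 3192.2 Myr.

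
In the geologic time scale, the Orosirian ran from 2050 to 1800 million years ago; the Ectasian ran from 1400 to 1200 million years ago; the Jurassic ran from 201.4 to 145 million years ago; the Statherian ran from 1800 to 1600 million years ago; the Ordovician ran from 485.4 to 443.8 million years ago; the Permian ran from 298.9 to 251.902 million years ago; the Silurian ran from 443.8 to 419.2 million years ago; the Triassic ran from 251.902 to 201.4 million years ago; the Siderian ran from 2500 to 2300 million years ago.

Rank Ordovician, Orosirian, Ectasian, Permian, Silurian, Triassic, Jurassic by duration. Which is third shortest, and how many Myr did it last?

Permian, 46.998 million years

Start − end for each: Ordovician 485.4 − 443.8 = 41.6; Orosirian 2050 − 1800 = 250; Ectasian 1400 − 1200 = 200; Permian 298.9 − 251.902 = 46.998; Silurian 443.8 − 419.2 = 24.6; Triassic 251.902 − 201.4 = 50.502; Jurassic 201.4 − 145 = 56.4.
Ranking these from shortest: Silurian < Ordovician < Permian < Triassic < Jurassic < Ectasian < Orosirian.
Position 3 in that ranking is Permian, which lasted 46.998 Myr.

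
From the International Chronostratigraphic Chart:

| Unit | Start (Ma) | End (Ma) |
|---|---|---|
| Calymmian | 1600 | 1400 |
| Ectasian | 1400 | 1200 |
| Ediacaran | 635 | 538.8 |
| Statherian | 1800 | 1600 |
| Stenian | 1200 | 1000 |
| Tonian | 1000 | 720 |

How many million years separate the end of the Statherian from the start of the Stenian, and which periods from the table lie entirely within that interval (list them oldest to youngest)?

End of Statherian = 1600 Ma; start of Stenian = 1200 Ma.
Gap = 1600 − 1200 = 400 Myr.
Periods wholly inside 1600–1200 Ma: Calymmian (1600–1400), Ectasian (1400–1200).

400 million years; Calymmian, Ectasian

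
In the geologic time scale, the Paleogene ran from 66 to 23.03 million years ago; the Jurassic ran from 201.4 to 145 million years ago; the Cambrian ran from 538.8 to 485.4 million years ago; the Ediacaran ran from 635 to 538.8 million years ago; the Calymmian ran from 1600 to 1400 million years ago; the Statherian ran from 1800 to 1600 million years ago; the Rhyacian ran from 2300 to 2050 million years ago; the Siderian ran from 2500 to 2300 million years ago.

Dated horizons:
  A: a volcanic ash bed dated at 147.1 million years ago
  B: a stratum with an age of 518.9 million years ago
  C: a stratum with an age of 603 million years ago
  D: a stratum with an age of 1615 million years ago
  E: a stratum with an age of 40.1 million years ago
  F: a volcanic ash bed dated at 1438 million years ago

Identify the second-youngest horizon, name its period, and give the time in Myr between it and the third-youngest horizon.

A, in the Jurassic; 371.8 million years to B

Sorted youngest-first by Ma: E (40.1), A (147.1), B (518.9), C (603), F (1438), D (1615).
The second youngest is A at 147.1 Ma, which lies in 201.4–145 Ma: the Jurassic.
The third youngest is B at 518.9 Ma; separation = |147.1 − 518.9| = 371.8 Myr.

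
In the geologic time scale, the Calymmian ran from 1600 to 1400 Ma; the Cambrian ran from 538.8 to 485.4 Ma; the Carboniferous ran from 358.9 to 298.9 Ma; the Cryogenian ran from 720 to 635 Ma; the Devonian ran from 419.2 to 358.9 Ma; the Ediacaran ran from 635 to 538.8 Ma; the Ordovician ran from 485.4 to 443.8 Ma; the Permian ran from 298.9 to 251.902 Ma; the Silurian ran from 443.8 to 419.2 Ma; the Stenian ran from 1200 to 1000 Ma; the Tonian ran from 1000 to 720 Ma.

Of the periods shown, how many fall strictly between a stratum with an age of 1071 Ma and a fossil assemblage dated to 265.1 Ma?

8

The older date is 1071 Ma and the younger is 265.1 Ma.
Periods with start < 1071 and end > 265.1 Ma: Tonian (1000–720), Cryogenian (720–635), Ediacaran (635–538.8), Cambrian (538.8–485.4), Ordovician (485.4–443.8), Silurian (443.8–419.2), Devonian (419.2–358.9), Carboniferous (358.9–298.9).
That is 8 complete periods.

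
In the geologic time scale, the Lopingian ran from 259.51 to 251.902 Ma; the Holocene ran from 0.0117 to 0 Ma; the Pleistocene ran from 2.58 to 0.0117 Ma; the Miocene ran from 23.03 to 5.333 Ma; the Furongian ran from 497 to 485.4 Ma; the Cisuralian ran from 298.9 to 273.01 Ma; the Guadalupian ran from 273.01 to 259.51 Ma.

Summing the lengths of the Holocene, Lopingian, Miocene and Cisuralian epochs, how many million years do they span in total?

51.2067 million years

Duration is start − end for each: (0.0117 − 0) + (259.51 − 251.902) + (23.03 − 5.333) + (298.9 − 273.01).
That is 0.0117 + 7.608 + 17.697 + 25.89, which totals 51.2067 million years.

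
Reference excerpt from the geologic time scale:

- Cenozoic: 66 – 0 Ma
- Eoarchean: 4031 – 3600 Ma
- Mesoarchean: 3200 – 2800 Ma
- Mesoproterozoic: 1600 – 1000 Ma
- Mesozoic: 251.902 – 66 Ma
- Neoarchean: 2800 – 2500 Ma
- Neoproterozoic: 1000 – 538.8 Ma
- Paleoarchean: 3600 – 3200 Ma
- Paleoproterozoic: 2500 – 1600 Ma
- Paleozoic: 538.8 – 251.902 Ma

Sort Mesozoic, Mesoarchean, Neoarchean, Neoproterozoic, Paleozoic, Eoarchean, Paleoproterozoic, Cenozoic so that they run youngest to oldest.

Sorting by start age (ascending Ma, since larger Ma = older): Cenozoic began 66, Mesozoic began 251.902, Paleozoic began 538.8, Neoproterozoic began 1000, Paleoproterozoic began 2500, Neoarchean began 2800, Mesoarchean began 3200, Eoarchean began 4031.

Cenozoic, Mesozoic, Paleozoic, Neoproterozoic, Paleoproterozoic, Neoarchean, Mesoarchean, Eoarchean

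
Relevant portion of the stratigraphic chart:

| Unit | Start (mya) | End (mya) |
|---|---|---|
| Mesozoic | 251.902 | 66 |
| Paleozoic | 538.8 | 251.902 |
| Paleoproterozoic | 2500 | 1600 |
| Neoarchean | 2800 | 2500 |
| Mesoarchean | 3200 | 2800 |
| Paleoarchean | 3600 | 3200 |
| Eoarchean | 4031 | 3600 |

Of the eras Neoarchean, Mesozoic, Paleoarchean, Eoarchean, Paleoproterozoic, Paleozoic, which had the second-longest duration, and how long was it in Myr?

Start − end for each: Neoarchean 2800 − 2500 = 300; Mesozoic 251.902 − 66 = 185.902; Paleoarchean 3600 − 3200 = 400; Eoarchean 4031 − 3600 = 431; Paleoproterozoic 2500 − 1600 = 900; Paleozoic 538.8 − 251.902 = 286.898.
Ranking these from longest: Paleoproterozoic > Eoarchean > Paleoarchean > Neoarchean > Paleozoic > Mesozoic.
Position 2 in that ranking is Eoarchean, which lasted 431 Myr.

Eoarchean, 431 million years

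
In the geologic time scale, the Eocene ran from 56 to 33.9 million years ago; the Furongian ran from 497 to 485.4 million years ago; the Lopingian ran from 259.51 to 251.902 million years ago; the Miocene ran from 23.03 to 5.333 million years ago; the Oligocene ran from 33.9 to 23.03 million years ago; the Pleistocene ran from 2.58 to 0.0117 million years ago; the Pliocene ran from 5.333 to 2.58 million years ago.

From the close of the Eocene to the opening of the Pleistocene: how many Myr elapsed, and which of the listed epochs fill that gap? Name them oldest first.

The Eocene closes at 33.9 Ma and the Pleistocene opens at 2.58 Ma, so the interval is 33.9 − 2.58 = 31.32 Myr.
An epoch fits inside if it starts at or after 33.9 Ma and ends at or before 2.58 Ma; oldest first that gives Oligocene, Miocene, Pliocene.

31.32 million years; Oligocene, Miocene, Pliocene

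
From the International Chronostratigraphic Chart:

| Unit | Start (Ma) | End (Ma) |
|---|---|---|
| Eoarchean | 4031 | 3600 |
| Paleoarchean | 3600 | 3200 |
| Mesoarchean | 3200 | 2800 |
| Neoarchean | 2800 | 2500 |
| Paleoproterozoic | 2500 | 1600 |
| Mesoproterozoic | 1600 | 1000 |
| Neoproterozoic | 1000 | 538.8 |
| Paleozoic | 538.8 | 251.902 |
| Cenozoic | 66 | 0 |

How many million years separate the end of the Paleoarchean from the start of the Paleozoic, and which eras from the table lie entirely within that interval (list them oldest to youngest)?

End of Paleoarchean = 3200 Ma; start of Paleozoic = 538.8 Ma.
Gap = 3200 − 538.8 = 2661.2 Myr.
Eras wholly inside 3200–538.8 Ma: Mesoarchean (3200–2800), Neoarchean (2800–2500), Paleoproterozoic (2500–1600), Mesoproterozoic (1600–1000), Neoproterozoic (1000–538.8).

2661.2 million years; Mesoarchean, Neoarchean, Paleoproterozoic, Mesoproterozoic, Neoproterozoic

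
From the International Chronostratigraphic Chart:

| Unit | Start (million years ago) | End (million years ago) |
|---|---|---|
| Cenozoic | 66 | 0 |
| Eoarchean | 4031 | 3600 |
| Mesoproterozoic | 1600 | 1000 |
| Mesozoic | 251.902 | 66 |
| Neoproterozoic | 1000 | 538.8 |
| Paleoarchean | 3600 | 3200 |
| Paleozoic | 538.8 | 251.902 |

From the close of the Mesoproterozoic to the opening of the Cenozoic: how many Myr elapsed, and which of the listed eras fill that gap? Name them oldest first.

934 million years; Neoproterozoic, Paleozoic, Mesozoic

End of Mesoproterozoic = 1000 Ma; start of Cenozoic = 66 Ma.
Gap = 1000 − 66 = 934 Myr.
Eras wholly inside 1000–66 Ma: Neoproterozoic (1000–538.8), Paleozoic (538.8–251.902), Mesozoic (251.902–66).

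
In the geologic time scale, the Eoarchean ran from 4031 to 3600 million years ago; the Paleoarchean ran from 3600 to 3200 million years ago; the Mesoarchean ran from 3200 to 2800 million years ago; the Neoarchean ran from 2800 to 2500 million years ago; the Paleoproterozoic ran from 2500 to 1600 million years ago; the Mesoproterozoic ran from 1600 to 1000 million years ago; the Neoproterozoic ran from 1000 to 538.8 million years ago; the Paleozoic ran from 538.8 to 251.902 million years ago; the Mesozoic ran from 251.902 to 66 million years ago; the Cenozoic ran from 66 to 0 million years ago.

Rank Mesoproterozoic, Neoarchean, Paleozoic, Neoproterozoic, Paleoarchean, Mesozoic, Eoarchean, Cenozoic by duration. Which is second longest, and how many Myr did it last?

Durations: Mesoproterozoic 600; Neoarchean 300; Paleozoic 286.898; Neoproterozoic 461.2; Paleoarchean 400; Mesozoic 185.902; Eoarchean 431; Cenozoic 66 Myr.
Sorted longest-first: Mesoproterozoic (600), Neoproterozoic (461.2), Eoarchean (431), Paleoarchean (400), Neoarchean (300), Paleozoic (286.898), Mesozoic (185.902), Cenozoic (66).
The second longest is Neoproterozoic at 461.2 Myr.

Neoproterozoic, 461.2 million years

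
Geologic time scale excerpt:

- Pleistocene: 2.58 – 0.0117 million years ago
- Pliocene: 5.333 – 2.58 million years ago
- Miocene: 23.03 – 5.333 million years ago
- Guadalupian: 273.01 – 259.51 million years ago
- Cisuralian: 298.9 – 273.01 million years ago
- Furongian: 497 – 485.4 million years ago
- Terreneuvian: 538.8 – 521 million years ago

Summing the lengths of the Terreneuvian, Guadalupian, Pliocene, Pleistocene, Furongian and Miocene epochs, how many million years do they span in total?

Duration is start − end for each: (538.8 − 521) + (273.01 − 259.51) + (5.333 − 2.58) + (2.58 − 0.0117) + (497 − 485.4) + (23.03 − 5.333).
That is 17.8 + 13.5 + 2.753 + 2.5683 + 11.6 + 17.697, which totals 65.9183 million years.

65.9183 million years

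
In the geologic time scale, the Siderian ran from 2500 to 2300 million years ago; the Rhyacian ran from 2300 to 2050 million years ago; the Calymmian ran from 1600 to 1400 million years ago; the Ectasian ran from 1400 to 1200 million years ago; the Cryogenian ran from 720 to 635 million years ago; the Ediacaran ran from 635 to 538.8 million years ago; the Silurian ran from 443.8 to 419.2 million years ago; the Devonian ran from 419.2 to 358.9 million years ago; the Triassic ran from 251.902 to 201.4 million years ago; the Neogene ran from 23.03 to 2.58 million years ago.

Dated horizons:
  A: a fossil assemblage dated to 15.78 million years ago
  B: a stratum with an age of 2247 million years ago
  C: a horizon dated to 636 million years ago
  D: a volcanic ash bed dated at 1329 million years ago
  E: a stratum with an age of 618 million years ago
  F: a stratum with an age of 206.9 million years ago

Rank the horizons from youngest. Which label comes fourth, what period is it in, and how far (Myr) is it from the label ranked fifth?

C, in the Cryogenian; 693 million years to D

Smaller Ma means younger, so youngest first: A 15.78 < F 206.9 < E 618 < C 636 < D 1329 < B 2247.
Counting 4 along gives C (636 Ma); the excerpt puts that inside the Cryogenian, 720–635 Ma.
Next in line is D (1329 Ma), and 1329 − 636 = 693 Myr.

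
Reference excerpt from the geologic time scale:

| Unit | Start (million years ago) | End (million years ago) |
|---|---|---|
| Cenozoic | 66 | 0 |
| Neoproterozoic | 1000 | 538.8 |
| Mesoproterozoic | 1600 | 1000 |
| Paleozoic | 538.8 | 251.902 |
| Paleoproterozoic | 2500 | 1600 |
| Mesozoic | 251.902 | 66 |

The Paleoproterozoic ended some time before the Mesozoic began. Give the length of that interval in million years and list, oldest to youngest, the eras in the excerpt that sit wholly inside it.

1348.098 million years; Mesoproterozoic, Neoproterozoic, Paleozoic

End of Paleoproterozoic = 1600 Ma; start of Mesozoic = 251.902 Ma.
Gap = 1600 − 251.902 = 1348.098 Myr.
Eras wholly inside 1600–251.902 Ma: Mesoproterozoic (1600–1000), Neoproterozoic (1000–538.8), Paleozoic (538.8–251.902).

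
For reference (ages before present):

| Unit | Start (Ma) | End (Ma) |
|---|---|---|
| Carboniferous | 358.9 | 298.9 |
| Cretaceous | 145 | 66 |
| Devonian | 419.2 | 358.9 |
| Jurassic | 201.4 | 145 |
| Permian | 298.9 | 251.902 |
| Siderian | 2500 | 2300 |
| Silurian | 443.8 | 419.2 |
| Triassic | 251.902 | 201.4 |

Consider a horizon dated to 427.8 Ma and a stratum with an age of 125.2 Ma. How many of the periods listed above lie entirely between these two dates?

5

427.8 Ma sits inside the Silurian (443.8–419.2) and 125.2 Ma inside the Cretaceous (145–66); neither of those is wholly between the two dates.
The listed periods lying completely between them are Devonian, Carboniferous, Permian, Triassic, Jurassic — 5 in all.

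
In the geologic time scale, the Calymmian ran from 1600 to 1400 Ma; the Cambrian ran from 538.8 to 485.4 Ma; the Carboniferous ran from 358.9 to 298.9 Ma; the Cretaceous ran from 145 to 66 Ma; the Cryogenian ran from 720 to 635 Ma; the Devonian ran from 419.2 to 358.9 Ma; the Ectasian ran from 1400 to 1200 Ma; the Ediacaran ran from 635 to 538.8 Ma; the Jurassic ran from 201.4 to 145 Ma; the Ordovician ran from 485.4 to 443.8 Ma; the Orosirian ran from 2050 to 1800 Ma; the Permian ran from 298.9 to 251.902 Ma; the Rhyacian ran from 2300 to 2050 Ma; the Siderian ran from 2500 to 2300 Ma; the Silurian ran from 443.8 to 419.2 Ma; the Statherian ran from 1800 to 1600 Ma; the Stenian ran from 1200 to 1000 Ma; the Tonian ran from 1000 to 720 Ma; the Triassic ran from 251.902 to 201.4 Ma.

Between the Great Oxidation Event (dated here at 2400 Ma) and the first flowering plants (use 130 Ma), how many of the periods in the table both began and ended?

17

The older date is 2400 Ma and the younger is 130 Ma.
Periods with start < 2400 and end > 130 Ma: Rhyacian (2300–2050), Orosirian (2050–1800), Statherian (1800–1600), Calymmian (1600–1400), Ectasian (1400–1200), Stenian (1200–1000), Tonian (1000–720), Cryogenian (720–635), Ediacaran (635–538.8), Cambrian (538.8–485.4), Ordovician (485.4–443.8), Silurian (443.8–419.2), Devonian (419.2–358.9), Carboniferous (358.9–298.9), Permian (298.9–251.902), Triassic (251.902–201.4), Jurassic (201.4–145).
That is 17 complete periods.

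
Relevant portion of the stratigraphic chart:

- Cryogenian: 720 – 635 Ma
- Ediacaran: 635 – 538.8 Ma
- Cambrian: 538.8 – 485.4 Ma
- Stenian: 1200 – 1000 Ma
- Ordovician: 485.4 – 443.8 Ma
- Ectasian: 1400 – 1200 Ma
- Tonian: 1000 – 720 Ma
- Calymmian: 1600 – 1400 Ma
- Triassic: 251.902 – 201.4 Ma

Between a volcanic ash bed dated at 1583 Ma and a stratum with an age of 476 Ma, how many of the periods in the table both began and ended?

The older date is 1583 Ma and the younger is 476 Ma.
Periods with start < 1583 and end > 476 Ma: Ectasian (1400–1200), Stenian (1200–1000), Tonian (1000–720), Cryogenian (720–635), Ediacaran (635–538.8), Cambrian (538.8–485.4).
That is 6 complete periods.

6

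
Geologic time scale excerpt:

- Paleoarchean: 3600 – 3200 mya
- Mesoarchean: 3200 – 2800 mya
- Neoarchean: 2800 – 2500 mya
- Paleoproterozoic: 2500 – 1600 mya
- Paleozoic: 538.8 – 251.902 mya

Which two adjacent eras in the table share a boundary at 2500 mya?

Neoarchean and Paleoproterozoic

The Neoarchean ends at 2500 mya and the Paleoproterozoic begins at 2500 mya, so they share that boundary.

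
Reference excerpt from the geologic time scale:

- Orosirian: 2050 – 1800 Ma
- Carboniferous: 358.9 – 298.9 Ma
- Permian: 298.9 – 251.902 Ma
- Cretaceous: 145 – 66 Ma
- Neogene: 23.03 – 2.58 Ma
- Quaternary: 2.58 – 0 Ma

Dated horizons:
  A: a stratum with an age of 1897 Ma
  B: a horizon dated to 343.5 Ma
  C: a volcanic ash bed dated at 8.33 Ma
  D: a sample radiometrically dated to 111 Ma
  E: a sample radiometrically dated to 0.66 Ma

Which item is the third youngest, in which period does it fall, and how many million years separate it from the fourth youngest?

D, in the Cretaceous; 232.5 million years to B

Smaller Ma means younger, so youngest first: E 0.66 < C 8.33 < D 111 < B 343.5 < A 1897.
Counting 3 along gives D (111 Ma); the excerpt puts that inside the Cretaceous, 145–66 Ma.
Next in line is B (343.5 Ma), and 343.5 − 111 = 232.5 Myr.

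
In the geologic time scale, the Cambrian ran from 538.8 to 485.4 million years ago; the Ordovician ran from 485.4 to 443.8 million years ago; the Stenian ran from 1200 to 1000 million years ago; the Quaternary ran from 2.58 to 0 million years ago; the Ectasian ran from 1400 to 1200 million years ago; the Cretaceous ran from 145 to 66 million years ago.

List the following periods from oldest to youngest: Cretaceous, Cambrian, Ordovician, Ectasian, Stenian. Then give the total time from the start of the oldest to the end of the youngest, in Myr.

From the excerpt: Cretaceous 145–66; Cambrian 538.8–485.4; Ordovician 485.4–443.8; Ectasian 1400–1200; Stenian 1200–1000 (Ma).
Larger Ma is earlier, so the oldest is Ectasian and the youngest is Cretaceous; oldest to youngest: Ectasian, Stenian, Cambrian, Ordovician, Cretaceous.
Oldest start 1400 minus youngest end 66 gives 1334 Myr overall.

Ectasian, Stenian, Cambrian, Ordovician, Cretaceous; total span 1334 Myr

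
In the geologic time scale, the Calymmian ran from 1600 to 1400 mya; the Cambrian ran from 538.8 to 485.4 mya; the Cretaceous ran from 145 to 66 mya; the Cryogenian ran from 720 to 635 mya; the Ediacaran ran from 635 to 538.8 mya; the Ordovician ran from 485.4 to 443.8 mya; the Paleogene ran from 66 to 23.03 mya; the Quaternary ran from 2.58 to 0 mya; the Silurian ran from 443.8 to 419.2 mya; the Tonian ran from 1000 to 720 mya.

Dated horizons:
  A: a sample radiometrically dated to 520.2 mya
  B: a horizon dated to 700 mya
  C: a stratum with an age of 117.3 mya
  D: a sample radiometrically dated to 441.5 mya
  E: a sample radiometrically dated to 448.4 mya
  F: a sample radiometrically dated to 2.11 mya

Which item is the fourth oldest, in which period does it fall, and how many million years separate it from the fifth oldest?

Larger Ma means older, so oldest first: B 700 > A 520.2 > E 448.4 > D 441.5 > C 117.3 > F 2.11.
Counting 4 along gives D (441.5 Ma); the excerpt puts that inside the Silurian, 443.8–419.2 Ma.
Next in line is C (117.3 Ma), and 441.5 − 117.3 = 324.2 Myr.

D, in the Silurian; 324.2 million years to C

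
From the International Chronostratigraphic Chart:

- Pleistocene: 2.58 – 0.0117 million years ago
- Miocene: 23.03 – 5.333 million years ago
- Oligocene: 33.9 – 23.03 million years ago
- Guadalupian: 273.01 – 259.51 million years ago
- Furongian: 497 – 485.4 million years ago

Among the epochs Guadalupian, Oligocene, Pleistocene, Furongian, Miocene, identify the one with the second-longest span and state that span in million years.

Guadalupian, 13.5 million years

Durations: Guadalupian 13.5; Oligocene 10.87; Pleistocene 2.5683; Furongian 11.6; Miocene 17.697 Myr.
Sorted longest-first: Miocene (17.697), Guadalupian (13.5), Furongian (11.6), Oligocene (10.87), Pleistocene (2.5683).
The second longest is Guadalupian at 13.5 Myr.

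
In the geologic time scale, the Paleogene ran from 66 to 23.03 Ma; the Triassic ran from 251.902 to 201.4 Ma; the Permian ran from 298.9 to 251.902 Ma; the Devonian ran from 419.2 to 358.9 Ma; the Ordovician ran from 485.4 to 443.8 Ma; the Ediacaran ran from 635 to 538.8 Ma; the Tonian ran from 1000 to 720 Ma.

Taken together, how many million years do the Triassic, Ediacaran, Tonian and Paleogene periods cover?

Duration is start − end for each: (251.902 − 201.4) + (635 − 538.8) + (1000 − 720) + (66 − 23.03).
That is 50.502 + 96.2 + 280 + 42.97, which totals 469.672 million years.

469.672 million years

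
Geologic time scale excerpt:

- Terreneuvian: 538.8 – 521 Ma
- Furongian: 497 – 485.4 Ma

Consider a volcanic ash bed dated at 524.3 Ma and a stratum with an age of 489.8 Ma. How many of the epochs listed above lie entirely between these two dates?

0

Checking each listed span, none has both start < 524.3 Ma and end > 489.8 Ma — every epoch straddles one of the two dates or lies outside them — so the count is 0.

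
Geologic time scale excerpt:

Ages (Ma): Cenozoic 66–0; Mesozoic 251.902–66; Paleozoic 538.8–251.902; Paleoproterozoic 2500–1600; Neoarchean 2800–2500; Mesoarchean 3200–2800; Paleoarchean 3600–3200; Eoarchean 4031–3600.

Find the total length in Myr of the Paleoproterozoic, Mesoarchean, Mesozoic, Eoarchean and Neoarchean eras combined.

Duration is start − end for each: (2500 − 1600) + (3200 − 2800) + (251.902 − 66) + (4031 − 3600) + (2800 − 2500).
That is 900 + 400 + 185.902 + 431 + 300, which totals 2216.902 million years.

2216.902 million years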